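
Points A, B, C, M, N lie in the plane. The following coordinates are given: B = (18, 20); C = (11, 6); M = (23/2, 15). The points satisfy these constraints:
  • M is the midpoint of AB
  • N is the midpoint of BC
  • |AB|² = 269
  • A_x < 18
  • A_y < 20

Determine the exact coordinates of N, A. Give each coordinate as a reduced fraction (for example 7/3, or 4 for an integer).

N = (29/2, 13)
A = (5, 10)

1. A_x = 5  [A = 2·M−B = 2·(23/2, 15)−(18, 20)]
2. A_y = 10  [A = 2·M−B = 2·(23/2, 15)−(18, 20)]
   so A = (5, 10)
3. N_x = 29/2  [2·N = B+C = (18, 20)+(11, 6)]
4. N_y = 13  [2·N = B+C = (18, 20)+(11, 6)]
   so N = (29/2, 13)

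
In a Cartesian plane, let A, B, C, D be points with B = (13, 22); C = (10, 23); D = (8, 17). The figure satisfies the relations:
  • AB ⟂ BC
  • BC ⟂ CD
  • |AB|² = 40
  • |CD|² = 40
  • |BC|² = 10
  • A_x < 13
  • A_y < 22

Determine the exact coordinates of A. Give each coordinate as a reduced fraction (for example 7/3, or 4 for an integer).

A = (11, 16)

1. A_x = 11  [[AB ⟂ BC ⇒ 3x-1y-17=0] ∩ [|A−(13, 22)|²=40]]
2. A_y = 16  [[AB ⟂ BC ⇒ 3x-1y-17=0] ∩ [|A−(13, 22)|²=40]]
   so A = (11, 16)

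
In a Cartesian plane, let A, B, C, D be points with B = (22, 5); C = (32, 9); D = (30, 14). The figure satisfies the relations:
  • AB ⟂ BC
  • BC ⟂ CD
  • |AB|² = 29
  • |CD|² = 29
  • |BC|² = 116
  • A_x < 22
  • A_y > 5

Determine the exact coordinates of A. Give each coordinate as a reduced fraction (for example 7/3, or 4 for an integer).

1. A_x = 20  [[AB ⟂ BC ⇒ -10x-4y+240=0] ∩ [|A−(22, 5)|²=29]]
2. A_y = 10  [[AB ⟂ BC ⇒ -10x-4y+240=0] ∩ [|A−(22, 5)|²=29]]
   so A = (20, 10)

A = (20, 10)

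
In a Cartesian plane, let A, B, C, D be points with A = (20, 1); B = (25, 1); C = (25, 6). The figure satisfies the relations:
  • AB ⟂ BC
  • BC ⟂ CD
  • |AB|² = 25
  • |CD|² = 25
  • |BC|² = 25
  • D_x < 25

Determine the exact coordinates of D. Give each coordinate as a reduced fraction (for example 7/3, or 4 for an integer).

1. D_x = 20  [[BC ⟂ CD ⇒ 5y-30=0] ∩ [|D−(25, 6)|²=25]]
2. D_y = 6  [[BC ⟂ CD ⇒ 5y-30=0] ∩ [|D−(25, 6)|²=25]]
   so D = (20, 6)

D = (20, 6)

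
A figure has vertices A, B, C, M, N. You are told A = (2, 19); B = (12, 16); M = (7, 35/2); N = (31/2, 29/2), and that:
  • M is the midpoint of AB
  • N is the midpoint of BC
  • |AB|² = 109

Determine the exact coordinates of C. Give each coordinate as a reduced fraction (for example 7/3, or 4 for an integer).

1. C_x = 19  [C = 2·N−B = 2·(31/2, 29/2)−(12, 16)]
2. C_y = 13  [C = 2·N−B = 2·(31/2, 29/2)−(12, 16)]
   so C = (19, 13)

C = (19, 13)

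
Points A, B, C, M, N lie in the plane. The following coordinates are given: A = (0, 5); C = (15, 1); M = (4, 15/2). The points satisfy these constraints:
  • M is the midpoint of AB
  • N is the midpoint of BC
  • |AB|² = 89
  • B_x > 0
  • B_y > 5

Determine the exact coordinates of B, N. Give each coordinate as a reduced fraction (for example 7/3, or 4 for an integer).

1. B_x = 8  [B = 2·M−A = 2·(4, 15/2)−(0, 5)]
2. B_y = 10  [B = 2·M−A = 2·(4, 15/2)−(0, 5)]
   so B = (8, 10)
3. N_x = 23/2  [2·N = B+C = (8, 10)+(15, 1)]
4. N_y = 11/2  [2·N = B+C = (8, 10)+(15, 1)]
   so N = (23/2, 11/2)

B = (8, 10)
N = (23/2, 11/2)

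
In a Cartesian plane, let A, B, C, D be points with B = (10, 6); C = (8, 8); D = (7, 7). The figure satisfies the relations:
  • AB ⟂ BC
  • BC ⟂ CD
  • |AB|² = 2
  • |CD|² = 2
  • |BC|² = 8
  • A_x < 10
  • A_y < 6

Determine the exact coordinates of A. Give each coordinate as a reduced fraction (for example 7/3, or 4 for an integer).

1. A_x = 9  [[AB ⟂ BC ⇒ 2x-2y-8=0] ∩ [|A−(10, 6)|²=2]]
2. A_y = 5  [[AB ⟂ BC ⇒ 2x-2y-8=0] ∩ [|A−(10, 6)|²=2]]
   so A = (9, 5)

A = (9, 5)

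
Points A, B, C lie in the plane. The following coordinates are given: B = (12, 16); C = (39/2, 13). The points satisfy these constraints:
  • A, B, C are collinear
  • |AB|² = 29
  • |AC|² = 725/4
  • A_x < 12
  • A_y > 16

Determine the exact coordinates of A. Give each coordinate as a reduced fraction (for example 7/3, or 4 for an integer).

A = (7, 18)

1. A_x = 7  [[A, B, C are collinear ⇒ 3x+15/2y-156=0] ∩ [|A−(12, 16)|²=29]]
2. A_y = 18  [[A, B, C are collinear ⇒ 3x+15/2y-156=0] ∩ [|A−(12, 16)|²=29]]
   so A = (7, 18)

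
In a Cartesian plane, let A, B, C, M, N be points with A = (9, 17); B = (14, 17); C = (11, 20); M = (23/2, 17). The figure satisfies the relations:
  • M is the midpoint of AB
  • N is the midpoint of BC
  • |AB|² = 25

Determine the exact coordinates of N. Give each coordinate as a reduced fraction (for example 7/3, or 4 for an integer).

1. N_x = 25/2  [2·N = B+C = (14, 17)+(11, 20)]
2. N_y = 37/2  [2·N = B+C = (14, 17)+(11, 20)]
   so N = (25/2, 37/2)

N = (25/2, 37/2)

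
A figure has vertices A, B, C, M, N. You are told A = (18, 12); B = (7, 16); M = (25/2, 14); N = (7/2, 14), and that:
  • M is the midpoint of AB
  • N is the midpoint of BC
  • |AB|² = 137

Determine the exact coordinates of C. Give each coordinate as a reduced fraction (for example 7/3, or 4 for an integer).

1. C_x = 0  [C = 2·N−B = 2·(7/2, 14)−(7, 16)]
2. C_y = 12  [C = 2·N−B = 2·(7/2, 14)−(7, 16)]
   so C = (0, 12)

C = (0, 12)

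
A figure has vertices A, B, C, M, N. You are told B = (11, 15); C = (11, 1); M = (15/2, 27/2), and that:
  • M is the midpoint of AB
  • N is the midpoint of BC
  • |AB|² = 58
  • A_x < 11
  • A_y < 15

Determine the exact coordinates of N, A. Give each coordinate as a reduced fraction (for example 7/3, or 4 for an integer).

1. A_x = 4  [A = 2·M−B = 2·(15/2, 27/2)−(11, 15)]
2. A_y = 12  [A = 2·M−B = 2·(15/2, 27/2)−(11, 15)]
   so A = (4, 12)
3. N_x = 11  [2·N = B+C = (11, 15)+(11, 1)]
4. N_y = 8  [2·N = B+C = (11, 15)+(11, 1)]
   so N = (11, 8)

N = (11, 8)
A = (4, 12)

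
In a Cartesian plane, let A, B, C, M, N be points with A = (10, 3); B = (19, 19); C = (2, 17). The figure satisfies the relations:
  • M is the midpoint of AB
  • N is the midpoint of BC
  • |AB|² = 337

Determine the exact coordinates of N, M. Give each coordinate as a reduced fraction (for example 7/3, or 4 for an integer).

1. M_x = 29/2  [2·M = A+B = (10, 3)+(19, 19)]
2. M_y = 11  [2·M = A+B = (10, 3)+(19, 19)]
   so M = (29/2, 11)
3. N_x = 21/2  [2·N = B+C = (19, 19)+(2, 17)]
4. N_y = 18  [2·N = B+C = (19, 19)+(2, 17)]
   so N = (21/2, 18)

N = (21/2, 18)
M = (29/2, 11)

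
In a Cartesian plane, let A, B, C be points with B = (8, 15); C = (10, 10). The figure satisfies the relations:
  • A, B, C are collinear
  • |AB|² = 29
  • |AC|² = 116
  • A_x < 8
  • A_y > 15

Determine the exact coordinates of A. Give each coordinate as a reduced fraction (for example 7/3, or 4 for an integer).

1. A_x = 6  [[A, B, C are collinear ⇒ 5x+2y-70=0] ∩ [|A−(8, 15)|²=29]]
2. A_y = 20  [[A, B, C are collinear ⇒ 5x+2y-70=0] ∩ [|A−(8, 15)|²=29]]
   so A = (6, 20)

A = (6, 20)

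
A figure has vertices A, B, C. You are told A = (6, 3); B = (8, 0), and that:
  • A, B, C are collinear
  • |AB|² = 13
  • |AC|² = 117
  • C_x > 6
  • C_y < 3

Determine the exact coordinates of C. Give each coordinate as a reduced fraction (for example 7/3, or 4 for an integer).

1. C_x = 12  [[A, B, C are collinear ⇒ 3x+2y-24=0] ∩ [|C−(6, 3)|²=117]]
2. C_y = -6  [[A, B, C are collinear ⇒ 3x+2y-24=0] ∩ [|C−(6, 3)|²=117]]
   so C = (12, -6)

C = (12, -6)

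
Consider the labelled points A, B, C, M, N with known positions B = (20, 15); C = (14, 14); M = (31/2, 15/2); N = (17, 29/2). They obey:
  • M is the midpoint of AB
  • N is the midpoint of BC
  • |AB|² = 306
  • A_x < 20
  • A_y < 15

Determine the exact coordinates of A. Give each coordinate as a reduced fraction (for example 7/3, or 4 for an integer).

1. A_x = 11  [A = 2·M−B = 2·(31/2, 15/2)−(20, 15)]
2. A_y = 0  [A = 2·M−B = 2·(31/2, 15/2)−(20, 15)]
   so A = (11, 0)

A = (11, 0)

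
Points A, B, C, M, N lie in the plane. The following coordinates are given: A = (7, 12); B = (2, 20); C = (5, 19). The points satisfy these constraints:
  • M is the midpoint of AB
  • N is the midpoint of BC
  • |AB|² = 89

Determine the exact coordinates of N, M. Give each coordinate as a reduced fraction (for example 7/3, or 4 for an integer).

1. M_x = 9/2  [2·M = A+B = (7, 12)+(2, 20)]
2. M_y = 16  [2·M = A+B = (7, 12)+(2, 20)]
   so M = (9/2, 16)
3. N_x = 7/2  [2·N = B+C = (2, 20)+(5, 19)]
4. N_y = 39/2  [2·N = B+C = (2, 20)+(5, 19)]
   so N = (7/2, 39/2)

N = (7/2, 39/2)
M = (9/2, 16)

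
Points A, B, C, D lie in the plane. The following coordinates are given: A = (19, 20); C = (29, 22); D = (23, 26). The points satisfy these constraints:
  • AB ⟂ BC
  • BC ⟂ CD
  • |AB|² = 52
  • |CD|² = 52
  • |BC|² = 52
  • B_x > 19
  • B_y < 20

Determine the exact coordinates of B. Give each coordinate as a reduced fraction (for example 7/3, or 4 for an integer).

1. B_x = 25  [[BC ⟂ CD ⇒ 6x-4y-86=0] ∩ [|B−(19, 20)|²=52]]
2. B_y = 16  [[BC ⟂ CD ⇒ 6x-4y-86=0] ∩ [|B−(19, 20)|²=52]]
   so B = (25, 16)

B = (25, 16)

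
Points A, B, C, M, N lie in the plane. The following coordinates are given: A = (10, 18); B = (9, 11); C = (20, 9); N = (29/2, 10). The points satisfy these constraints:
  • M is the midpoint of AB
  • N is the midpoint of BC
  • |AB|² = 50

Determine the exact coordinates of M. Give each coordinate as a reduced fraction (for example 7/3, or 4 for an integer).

M = (19/2, 29/2)

1. M_x = 19/2  [2·M = A+B = (10, 18)+(9, 11)]
2. M_y = 29/2  [2·M = A+B = (10, 18)+(9, 11)]
   so M = (19/2, 29/2)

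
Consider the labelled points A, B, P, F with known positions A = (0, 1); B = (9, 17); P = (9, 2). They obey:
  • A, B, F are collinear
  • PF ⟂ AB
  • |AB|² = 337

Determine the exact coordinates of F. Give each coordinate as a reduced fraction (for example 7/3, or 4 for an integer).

F = (873/337, 1889/337)

1. F_x = 873/337  [[A, B, F are collinear ⇒ -16x+9y-9=0] ∩ [PF ⟂ AB ⇒ 9x+16y-113=0]]
2. F_y = 1889/337  [[A, B, F are collinear ⇒ -16x+9y-9=0] ∩ [PF ⟂ AB ⇒ 9x+16y-113=0]]
   so F = (873/337, 1889/337)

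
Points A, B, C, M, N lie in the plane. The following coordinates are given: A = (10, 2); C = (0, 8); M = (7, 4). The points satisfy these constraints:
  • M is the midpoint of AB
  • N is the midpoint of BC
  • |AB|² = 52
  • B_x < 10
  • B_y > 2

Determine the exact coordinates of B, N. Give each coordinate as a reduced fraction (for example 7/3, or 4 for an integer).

1. B_x = 4  [B = 2·M−A = 2·(7, 4)−(10, 2)]
2. B_y = 6  [B = 2·M−A = 2·(7, 4)−(10, 2)]
   so B = (4, 6)
3. N_x = 2  [2·N = B+C = (4, 6)+(0, 8)]
4. N_y = 7  [2·N = B+C = (4, 6)+(0, 8)]
   so N = (2, 7)

B = (4, 6)
N = (2, 7)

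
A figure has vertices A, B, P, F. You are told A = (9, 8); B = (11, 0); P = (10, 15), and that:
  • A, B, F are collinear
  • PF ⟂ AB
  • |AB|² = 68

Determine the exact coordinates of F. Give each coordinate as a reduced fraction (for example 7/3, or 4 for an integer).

F = (126/17, 244/17)

1. F_x = 126/17  [[A, B, F are collinear ⇒ 8x+2y-88=0] ∩ [PF ⟂ AB ⇒ 2x-8y+100=0]]
2. F_y = 244/17  [[A, B, F are collinear ⇒ 8x+2y-88=0] ∩ [PF ⟂ AB ⇒ 2x-8y+100=0]]
   so F = (126/17, 244/17)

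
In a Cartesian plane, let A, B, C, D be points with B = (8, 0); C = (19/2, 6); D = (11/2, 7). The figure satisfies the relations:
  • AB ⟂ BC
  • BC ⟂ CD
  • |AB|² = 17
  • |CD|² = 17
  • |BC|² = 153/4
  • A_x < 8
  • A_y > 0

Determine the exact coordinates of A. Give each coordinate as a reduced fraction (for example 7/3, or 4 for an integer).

1. A_x = 4  [[AB ⟂ BC ⇒ -3/2x-6y+12=0] ∩ [|A−(8, 0)|²=17]]
2. A_y = 1  [[AB ⟂ BC ⇒ -3/2x-6y+12=0] ∩ [|A−(8, 0)|²=17]]
   so A = (4, 1)

A = (4, 1)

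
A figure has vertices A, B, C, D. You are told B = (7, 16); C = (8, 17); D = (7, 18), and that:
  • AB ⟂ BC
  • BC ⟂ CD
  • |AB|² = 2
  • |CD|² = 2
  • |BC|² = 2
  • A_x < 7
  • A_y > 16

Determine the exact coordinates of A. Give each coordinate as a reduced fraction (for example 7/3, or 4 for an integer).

A = (6, 17)

1. A_x = 6  [[AB ⟂ BC ⇒ -1x-1y+23=0] ∩ [|A−(7, 16)|²=2]]
2. A_y = 17  [[AB ⟂ BC ⇒ -1x-1y+23=0] ∩ [|A−(7, 16)|²=2]]
   so A = (6, 17)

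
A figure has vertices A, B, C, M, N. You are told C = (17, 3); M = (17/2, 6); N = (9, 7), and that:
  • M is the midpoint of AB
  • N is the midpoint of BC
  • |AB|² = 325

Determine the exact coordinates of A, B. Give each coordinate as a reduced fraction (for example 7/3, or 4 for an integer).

1. B_x = 1  [B = 2·N−C = 2·(9, 7)−(17, 3)]
2. B_y = 11  [B = 2·N−C = 2·(9, 7)−(17, 3)]
   so B = (1, 11)
3. A_x = 16  [A = 2·M−B = 2·(17/2, 6)−(1, 11)]
4. A_y = 1  [A = 2·M−B = 2·(17/2, 6)−(1, 11)]
   so A = (16, 1)

A = (16, 1)
B = (1, 11)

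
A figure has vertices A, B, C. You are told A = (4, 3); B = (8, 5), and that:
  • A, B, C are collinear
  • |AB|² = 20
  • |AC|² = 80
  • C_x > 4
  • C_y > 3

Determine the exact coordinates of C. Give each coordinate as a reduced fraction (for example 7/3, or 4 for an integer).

1. C_x = 12  [[A, B, C are collinear ⇒ -2x+4y-4=0] ∩ [|C−(4, 3)|²=80]]
2. C_y = 7  [[A, B, C are collinear ⇒ -2x+4y-4=0] ∩ [|C−(4, 3)|²=80]]
   so C = (12, 7)

C = (12, 7)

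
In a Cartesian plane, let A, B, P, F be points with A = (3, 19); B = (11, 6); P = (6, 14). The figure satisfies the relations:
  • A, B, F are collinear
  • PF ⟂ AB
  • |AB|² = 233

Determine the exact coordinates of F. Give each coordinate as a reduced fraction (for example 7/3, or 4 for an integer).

F = (1411/233, 3270/233)

1. F_x = 1411/233  [[A, B, F are collinear ⇒ 13x+8y-191=0] ∩ [PF ⟂ AB ⇒ 8x-13y+134=0]]
2. F_y = 3270/233  [[A, B, F are collinear ⇒ 13x+8y-191=0] ∩ [PF ⟂ AB ⇒ 8x-13y+134=0]]
   so F = (1411/233, 3270/233)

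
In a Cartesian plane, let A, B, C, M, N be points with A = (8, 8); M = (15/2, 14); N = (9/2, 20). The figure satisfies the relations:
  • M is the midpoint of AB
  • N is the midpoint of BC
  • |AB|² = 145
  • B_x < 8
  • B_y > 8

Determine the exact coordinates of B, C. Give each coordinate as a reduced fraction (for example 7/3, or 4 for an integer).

1. B_x = 7  [B = 2·M−A = 2·(15/2, 14)−(8, 8)]
2. B_y = 20  [B = 2·M−A = 2·(15/2, 14)−(8, 8)]
   so B = (7, 20)
3. C_x = 2  [C = 2·N−B = 2·(9/2, 20)−(7, 20)]
4. C_y = 20  [C = 2·N−B = 2·(9/2, 20)−(7, 20)]
   so C = (2, 20)

B = (7, 20)
C = (2, 20)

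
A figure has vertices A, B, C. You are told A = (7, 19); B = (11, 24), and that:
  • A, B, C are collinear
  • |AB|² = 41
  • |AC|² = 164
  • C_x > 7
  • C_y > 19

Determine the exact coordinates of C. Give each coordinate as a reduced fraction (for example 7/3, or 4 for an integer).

1. C_x = 15  [[A, B, C are collinear ⇒ -5x+4y-41=0] ∩ [|C−(7, 19)|²=164]]
2. C_y = 29  [[A, B, C are collinear ⇒ -5x+4y-41=0] ∩ [|C−(7, 19)|²=164]]
   so C = (15, 29)

C = (15, 29)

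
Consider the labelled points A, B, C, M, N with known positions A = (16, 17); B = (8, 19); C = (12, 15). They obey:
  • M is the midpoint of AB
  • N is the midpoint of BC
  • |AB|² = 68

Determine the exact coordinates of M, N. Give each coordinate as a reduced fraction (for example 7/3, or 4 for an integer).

1. M_x = 12  [2·M = A+B = (16, 17)+(8, 19)]
2. M_y = 18  [2·M = A+B = (16, 17)+(8, 19)]
   so M = (12, 18)
3. N_x = 10  [2·N = B+C = (8, 19)+(12, 15)]
4. N_y = 17  [2·N = B+C = (8, 19)+(12, 15)]
   so N = (10, 17)

M = (12, 18)
N = (10, 17)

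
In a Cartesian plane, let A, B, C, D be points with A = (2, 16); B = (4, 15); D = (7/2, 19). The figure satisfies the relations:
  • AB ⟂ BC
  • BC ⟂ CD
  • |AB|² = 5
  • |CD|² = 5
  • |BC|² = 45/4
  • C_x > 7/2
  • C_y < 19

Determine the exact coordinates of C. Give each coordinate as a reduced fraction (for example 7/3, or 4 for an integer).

1. C_x = 11/2  [[AB ⟂ BC ⇒ 2x-1y+7=0] ∩ [|C−(7/2, 19)|²=5]]
2. C_y = 18  [[AB ⟂ BC ⇒ 2x-1y+7=0] ∩ [|C−(7/2, 19)|²=5]]
   so C = (11/2, 18)

C = (11/2, 18)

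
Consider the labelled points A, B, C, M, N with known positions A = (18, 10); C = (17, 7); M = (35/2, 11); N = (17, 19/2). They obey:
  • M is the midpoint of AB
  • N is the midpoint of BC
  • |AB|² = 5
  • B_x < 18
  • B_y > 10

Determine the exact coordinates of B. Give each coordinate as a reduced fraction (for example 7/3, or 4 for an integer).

1. B_x = 17  [B = 2·M−A = 2·(35/2, 11)−(18, 10)]
2. B_y = 12  [B = 2·M−A = 2·(35/2, 11)−(18, 10)]
   so B = (17, 12)

B = (17, 12)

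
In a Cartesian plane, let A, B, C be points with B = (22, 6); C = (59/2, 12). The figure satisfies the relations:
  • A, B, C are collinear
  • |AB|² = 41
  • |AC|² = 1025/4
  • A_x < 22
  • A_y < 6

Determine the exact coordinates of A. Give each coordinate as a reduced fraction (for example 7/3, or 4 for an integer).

A = (17, 2)

1. A_x = 17  [[A, B, C are collinear ⇒ -6x+15/2y+87=0] ∩ [|A−(22, 6)|²=41]]
2. A_y = 2  [[A, B, C are collinear ⇒ -6x+15/2y+87=0] ∩ [|A−(22, 6)|²=41]]
   so A = (17, 2)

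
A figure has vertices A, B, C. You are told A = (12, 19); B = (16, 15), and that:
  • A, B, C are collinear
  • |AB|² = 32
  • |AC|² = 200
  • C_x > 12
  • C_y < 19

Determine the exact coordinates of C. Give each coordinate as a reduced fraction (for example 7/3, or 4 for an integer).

1. C_x = 22  [[A, B, C are collinear ⇒ 4x+4y-124=0] ∩ [|C−(12, 19)|²=200]]
2. C_y = 9  [[A, B, C are collinear ⇒ 4x+4y-124=0] ∩ [|C−(12, 19)|²=200]]
   so C = (22, 9)

C = (22, 9)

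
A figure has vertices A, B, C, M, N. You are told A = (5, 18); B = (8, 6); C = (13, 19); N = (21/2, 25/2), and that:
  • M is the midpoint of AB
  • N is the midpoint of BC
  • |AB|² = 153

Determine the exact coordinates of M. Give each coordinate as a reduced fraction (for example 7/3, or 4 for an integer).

M = (13/2, 12)

1. M_x = 13/2  [2·M = A+B = (5, 18)+(8, 6)]
2. M_y = 12  [2·M = A+B = (5, 18)+(8, 6)]
   so M = (13/2, 12)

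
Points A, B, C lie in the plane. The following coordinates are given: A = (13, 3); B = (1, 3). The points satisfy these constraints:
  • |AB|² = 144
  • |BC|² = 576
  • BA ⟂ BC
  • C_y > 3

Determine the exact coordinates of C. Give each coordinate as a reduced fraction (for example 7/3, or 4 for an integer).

1. C_x = 1  [[BA ⟂ BC ⇒ 12x-12=0] ∩ [|C−(1, 3)|²=576]]
2. C_y = 27  [[BA ⟂ BC ⇒ 12x-12=0] ∩ [|C−(1, 3)|²=576]]
   so C = (1, 27)

C = (1, 27)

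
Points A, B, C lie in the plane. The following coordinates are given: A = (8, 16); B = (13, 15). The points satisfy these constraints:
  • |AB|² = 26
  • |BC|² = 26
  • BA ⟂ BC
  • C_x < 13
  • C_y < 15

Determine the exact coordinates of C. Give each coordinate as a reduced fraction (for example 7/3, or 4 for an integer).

1. C_x = 12  [[BA ⟂ BC ⇒ -5x+1y+50=0] ∩ [|C−(13, 15)|²=26]]
2. C_y = 10  [[BA ⟂ BC ⇒ -5x+1y+50=0] ∩ [|C−(13, 15)|²=26]]
   so C = (12, 10)

C = (12, 10)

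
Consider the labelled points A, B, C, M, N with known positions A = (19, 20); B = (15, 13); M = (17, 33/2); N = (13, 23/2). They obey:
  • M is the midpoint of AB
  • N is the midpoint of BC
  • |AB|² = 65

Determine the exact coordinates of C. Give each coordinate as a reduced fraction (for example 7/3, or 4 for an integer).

C = (11, 10)

1. C_x = 11  [C = 2·N−B = 2·(13, 23/2)−(15, 13)]
2. C_y = 10  [C = 2·N−B = 2·(13, 23/2)−(15, 13)]
   so C = (11, 10)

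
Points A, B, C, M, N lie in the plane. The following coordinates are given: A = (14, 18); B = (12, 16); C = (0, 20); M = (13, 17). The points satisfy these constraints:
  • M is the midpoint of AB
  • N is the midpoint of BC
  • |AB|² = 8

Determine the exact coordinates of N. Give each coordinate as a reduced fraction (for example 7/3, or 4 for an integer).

N = (6, 18)

1. N_x = 6  [2·N = B+C = (12, 16)+(0, 20)]
2. N_y = 18  [2·N = B+C = (12, 16)+(0, 20)]
   so N = (6, 18)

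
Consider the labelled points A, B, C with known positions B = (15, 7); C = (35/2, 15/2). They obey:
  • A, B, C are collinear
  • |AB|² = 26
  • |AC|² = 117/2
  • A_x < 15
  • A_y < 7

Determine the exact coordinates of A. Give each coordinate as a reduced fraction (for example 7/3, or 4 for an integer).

A = (10, 6)

1. A_x = 10  [[A, B, C are collinear ⇒ -1/2x+5/2y-10=0] ∩ [|A−(15, 7)|²=26]]
2. A_y = 6  [[A, B, C are collinear ⇒ -1/2x+5/2y-10=0] ∩ [|A−(15, 7)|²=26]]
   so A = (10, 6)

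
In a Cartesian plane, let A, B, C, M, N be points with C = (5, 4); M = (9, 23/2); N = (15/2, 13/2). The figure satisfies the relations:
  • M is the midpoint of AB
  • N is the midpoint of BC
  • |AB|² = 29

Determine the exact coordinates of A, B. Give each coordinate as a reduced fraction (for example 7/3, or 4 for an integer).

1. B_x = 10  [B = 2·N−C = 2·(15/2, 13/2)−(5, 4)]
2. B_y = 9  [B = 2·N−C = 2·(15/2, 13/2)−(5, 4)]
   so B = (10, 9)
3. A_x = 8  [A = 2·M−B = 2·(9, 23/2)−(10, 9)]
4. A_y = 14  [A = 2·M−B = 2·(9, 23/2)−(10, 9)]
   so A = (8, 14)

A = (8, 14)
B = (10, 9)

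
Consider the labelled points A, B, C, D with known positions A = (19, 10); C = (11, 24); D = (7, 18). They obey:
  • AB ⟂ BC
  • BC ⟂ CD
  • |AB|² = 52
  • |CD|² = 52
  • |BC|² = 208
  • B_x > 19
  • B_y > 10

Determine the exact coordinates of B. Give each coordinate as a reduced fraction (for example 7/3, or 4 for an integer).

B = (23, 16)

1. B_x = 23  [[BC ⟂ CD ⇒ 4x+6y-188=0] ∩ [|B−(19, 10)|²=52]]
2. B_y = 16  [[BC ⟂ CD ⇒ 4x+6y-188=0] ∩ [|B−(19, 10)|²=52]]
   so B = (23, 16)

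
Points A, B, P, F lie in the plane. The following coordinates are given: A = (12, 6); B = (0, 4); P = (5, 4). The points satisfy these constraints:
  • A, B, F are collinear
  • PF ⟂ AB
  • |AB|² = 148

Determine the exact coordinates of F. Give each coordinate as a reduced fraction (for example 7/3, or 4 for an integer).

1. F_x = 180/37  [[A, B, F are collinear ⇒ 2x-12y+48=0] ∩ [PF ⟂ AB ⇒ -12x-2y+68=0]]
2. F_y = 178/37  [[A, B, F are collinear ⇒ 2x-12y+48=0] ∩ [PF ⟂ AB ⇒ -12x-2y+68=0]]
   so F = (180/37, 178/37)

F = (180/37, 178/37)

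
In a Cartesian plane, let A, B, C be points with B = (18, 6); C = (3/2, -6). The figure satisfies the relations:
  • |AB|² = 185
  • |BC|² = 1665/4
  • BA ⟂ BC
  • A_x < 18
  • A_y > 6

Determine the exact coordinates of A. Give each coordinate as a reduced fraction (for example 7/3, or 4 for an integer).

A = (10, 17)

1. A_x = 10  [[BA ⟂ BC ⇒ -33/2x-12y+369=0] ∩ [|A−(18, 6)|²=185]]
2. A_y = 17  [[BA ⟂ BC ⇒ -33/2x-12y+369=0] ∩ [|A−(18, 6)|²=185]]
   so A = (10, 17)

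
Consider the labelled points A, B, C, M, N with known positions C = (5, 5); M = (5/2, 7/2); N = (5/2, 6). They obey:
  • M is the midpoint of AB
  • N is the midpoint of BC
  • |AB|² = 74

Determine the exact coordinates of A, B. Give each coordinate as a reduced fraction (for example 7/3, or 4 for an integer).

A = (5, 0)
B = (0, 7)

1. B_x = 0  [B = 2·N−C = 2·(5/2, 6)−(5, 5)]
2. B_y = 7  [B = 2·N−C = 2·(5/2, 6)−(5, 5)]
   so B = (0, 7)
3. A_x = 5  [A = 2·M−B = 2·(5/2, 7/2)−(0, 7)]
4. A_y = 0  [A = 2·M−B = 2·(5/2, 7/2)−(0, 7)]
   so A = (5, 0)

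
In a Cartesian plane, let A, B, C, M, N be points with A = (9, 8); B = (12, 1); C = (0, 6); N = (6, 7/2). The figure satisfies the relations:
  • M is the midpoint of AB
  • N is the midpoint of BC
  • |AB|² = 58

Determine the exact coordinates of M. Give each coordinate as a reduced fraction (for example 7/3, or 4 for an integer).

M = (21/2, 9/2)

1. M_x = 21/2  [2·M = A+B = (9, 8)+(12, 1)]
2. M_y = 9/2  [2·M = A+B = (9, 8)+(12, 1)]
   so M = (21/2, 9/2)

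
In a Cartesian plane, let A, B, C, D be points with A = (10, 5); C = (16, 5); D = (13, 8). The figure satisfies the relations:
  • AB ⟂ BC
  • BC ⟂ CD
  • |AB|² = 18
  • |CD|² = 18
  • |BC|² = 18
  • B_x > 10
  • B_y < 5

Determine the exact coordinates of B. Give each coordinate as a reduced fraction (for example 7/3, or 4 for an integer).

1. B_x = 13  [[BC ⟂ CD ⇒ 3x-3y-33=0] ∩ [|B−(10, 5)|²=18]]
2. B_y = 2  [[BC ⟂ CD ⇒ 3x-3y-33=0] ∩ [|B−(10, 5)|²=18]]
   so B = (13, 2)

B = (13, 2)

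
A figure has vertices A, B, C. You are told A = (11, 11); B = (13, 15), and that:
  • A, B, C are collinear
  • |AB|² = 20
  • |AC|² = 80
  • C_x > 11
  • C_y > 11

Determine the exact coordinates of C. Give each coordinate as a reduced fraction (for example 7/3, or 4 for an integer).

C = (15, 19)

1. C_x = 15  [[A, B, C are collinear ⇒ -4x+2y+22=0] ∩ [|C−(11, 11)|²=80]]
2. C_y = 19  [[A, B, C are collinear ⇒ -4x+2y+22=0] ∩ [|C−(11, 11)|²=80]]
   so C = (15, 19)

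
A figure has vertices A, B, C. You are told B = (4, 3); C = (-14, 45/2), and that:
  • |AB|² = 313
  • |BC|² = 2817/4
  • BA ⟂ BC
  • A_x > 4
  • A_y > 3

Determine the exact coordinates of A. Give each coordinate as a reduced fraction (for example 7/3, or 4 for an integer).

A = (17, 15)

1. A_x = 17  [[BA ⟂ BC ⇒ -18x+39/2y+27/2=0] ∩ [|A−(4, 3)|²=313]]
2. A_y = 15  [[BA ⟂ BC ⇒ -18x+39/2y+27/2=0] ∩ [|A−(4, 3)|²=313]]
   so A = (17, 15)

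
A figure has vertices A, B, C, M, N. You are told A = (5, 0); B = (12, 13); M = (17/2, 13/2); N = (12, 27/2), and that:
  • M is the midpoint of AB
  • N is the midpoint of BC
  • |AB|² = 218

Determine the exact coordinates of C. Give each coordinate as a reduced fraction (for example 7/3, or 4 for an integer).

C = (12, 14)

1. C_x = 12  [C = 2·N−B = 2·(12, 27/2)−(12, 13)]
2. C_y = 14  [C = 2·N−B = 2·(12, 27/2)−(12, 13)]
   so C = (12, 14)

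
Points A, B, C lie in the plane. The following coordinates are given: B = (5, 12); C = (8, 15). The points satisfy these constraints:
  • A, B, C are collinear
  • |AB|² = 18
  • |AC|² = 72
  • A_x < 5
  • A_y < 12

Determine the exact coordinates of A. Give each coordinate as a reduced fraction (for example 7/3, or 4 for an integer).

1. A_x = 2  [[A, B, C are collinear ⇒ -3x+3y-21=0] ∩ [|A−(5, 12)|²=18]]
2. A_y = 9  [[A, B, C are collinear ⇒ -3x+3y-21=0] ∩ [|A−(5, 12)|²=18]]
   so A = (2, 9)

A = (2, 9)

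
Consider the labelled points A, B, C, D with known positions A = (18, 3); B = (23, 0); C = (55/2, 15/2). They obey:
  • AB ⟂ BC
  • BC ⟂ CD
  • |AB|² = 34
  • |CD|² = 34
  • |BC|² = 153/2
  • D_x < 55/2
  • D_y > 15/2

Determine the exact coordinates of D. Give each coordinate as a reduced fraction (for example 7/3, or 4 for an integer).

D = (45/2, 21/2)

1. D_x = 45/2  [[BC ⟂ CD ⇒ 9/2x+15/2y-180=0] ∩ [|D−(55/2, 15/2)|²=34]]
2. D_y = 21/2  [[BC ⟂ CD ⇒ 9/2x+15/2y-180=0] ∩ [|D−(55/2, 15/2)|²=34]]
   so D = (45/2, 21/2)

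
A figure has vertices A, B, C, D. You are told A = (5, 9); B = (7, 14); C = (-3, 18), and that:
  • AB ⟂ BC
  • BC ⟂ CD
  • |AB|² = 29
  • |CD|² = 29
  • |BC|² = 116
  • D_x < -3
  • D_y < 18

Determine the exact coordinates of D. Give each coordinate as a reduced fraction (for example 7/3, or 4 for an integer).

D = (-5, 13)

1. D_x = -5  [[BC ⟂ CD ⇒ -10x+4y-102=0] ∩ [|D−(-3, 18)|²=29]]
2. D_y = 13  [[BC ⟂ CD ⇒ -10x+4y-102=0] ∩ [|D−(-3, 18)|²=29]]
   so D = (-5, 13)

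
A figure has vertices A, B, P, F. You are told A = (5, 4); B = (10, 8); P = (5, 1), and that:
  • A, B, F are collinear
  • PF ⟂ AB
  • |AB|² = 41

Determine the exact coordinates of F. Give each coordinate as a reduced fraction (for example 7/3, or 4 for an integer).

F = (145/41, 116/41)

1. F_x = 145/41  [[A, B, F are collinear ⇒ -4x+5y=0] ∩ [PF ⟂ AB ⇒ 5x+4y-29=0]]
2. F_y = 116/41  [[A, B, F are collinear ⇒ -4x+5y=0] ∩ [PF ⟂ AB ⇒ 5x+4y-29=0]]
   so F = (145/41, 116/41)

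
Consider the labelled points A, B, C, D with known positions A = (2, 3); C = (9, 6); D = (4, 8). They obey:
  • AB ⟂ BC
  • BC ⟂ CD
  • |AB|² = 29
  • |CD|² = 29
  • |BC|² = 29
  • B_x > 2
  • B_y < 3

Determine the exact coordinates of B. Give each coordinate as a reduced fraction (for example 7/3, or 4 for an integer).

1. B_x = 7  [[BC ⟂ CD ⇒ 5x-2y-33=0] ∩ [|B−(2, 3)|²=29]]
2. B_y = 1  [[BC ⟂ CD ⇒ 5x-2y-33=0] ∩ [|B−(2, 3)|²=29]]
   so B = (7, 1)

B = (7, 1)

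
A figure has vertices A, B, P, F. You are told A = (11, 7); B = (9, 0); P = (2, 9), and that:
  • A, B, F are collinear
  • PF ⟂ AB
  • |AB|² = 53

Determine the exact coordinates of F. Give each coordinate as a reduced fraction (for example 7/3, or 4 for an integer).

F = (575/53, 343/53)

1. F_x = 575/53  [[A, B, F are collinear ⇒ 7x-2y-63=0] ∩ [PF ⟂ AB ⇒ -2x-7y+67=0]]
2. F_y = 343/53  [[A, B, F are collinear ⇒ 7x-2y-63=0] ∩ [PF ⟂ AB ⇒ -2x-7y+67=0]]
   so F = (575/53, 343/53)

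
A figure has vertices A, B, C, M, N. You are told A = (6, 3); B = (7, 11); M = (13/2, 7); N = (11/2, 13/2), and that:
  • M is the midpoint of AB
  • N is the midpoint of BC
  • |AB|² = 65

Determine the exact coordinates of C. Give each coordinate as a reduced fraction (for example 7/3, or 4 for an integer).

C = (4, 2)

1. C_x = 4  [C = 2·N−B = 2·(11/2, 13/2)−(7, 11)]
2. C_y = 2  [C = 2·N−B = 2·(11/2, 13/2)−(7, 11)]
   so C = (4, 2)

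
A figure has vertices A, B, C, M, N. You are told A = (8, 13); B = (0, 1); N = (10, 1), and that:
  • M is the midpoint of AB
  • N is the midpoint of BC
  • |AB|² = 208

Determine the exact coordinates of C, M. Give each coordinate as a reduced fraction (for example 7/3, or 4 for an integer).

C = (20, 1)
M = (4, 7)

1. M_x = 4  [2·M = A+B = (8, 13)+(0, 1)]
2. M_y = 7  [2·M = A+B = (8, 13)+(0, 1)]
   so M = (4, 7)
3. C_x = 20  [C = 2·N−B = 2·(10, 1)−(0, 1)]
4. C_y = 1  [C = 2·N−B = 2·(10, 1)−(0, 1)]
   so C = (20, 1)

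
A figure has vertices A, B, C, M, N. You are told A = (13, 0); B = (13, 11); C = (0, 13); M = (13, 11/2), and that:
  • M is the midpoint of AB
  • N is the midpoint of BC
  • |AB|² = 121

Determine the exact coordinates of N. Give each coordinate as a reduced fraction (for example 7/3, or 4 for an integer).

1. N_x = 13/2  [2·N = B+C = (13, 11)+(0, 13)]
2. N_y = 12  [2·N = B+C = (13, 11)+(0, 13)]
   so N = (13/2, 12)

N = (13/2, 12)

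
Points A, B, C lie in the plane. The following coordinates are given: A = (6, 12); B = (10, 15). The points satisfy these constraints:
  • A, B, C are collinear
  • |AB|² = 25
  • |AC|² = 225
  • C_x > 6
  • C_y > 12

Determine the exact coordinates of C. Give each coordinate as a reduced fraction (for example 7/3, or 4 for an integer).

C = (18, 21)

1. C_x = 18  [[A, B, C are collinear ⇒ -3x+4y-30=0] ∩ [|C−(6, 12)|²=225]]
2. C_y = 21  [[A, B, C are collinear ⇒ -3x+4y-30=0] ∩ [|C−(6, 12)|²=225]]
   so C = (18, 21)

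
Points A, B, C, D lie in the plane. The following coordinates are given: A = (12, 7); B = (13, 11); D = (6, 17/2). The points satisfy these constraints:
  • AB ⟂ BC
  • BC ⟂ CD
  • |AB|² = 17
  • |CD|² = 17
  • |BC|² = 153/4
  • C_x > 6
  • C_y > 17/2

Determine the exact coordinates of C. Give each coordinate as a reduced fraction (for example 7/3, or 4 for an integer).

C = (7, 25/2)

1. C_x = 7  [[AB ⟂ BC ⇒ 1x+4y-57=0] ∩ [|C−(6, 17/2)|²=17]]
2. C_y = 25/2  [[AB ⟂ BC ⇒ 1x+4y-57=0] ∩ [|C−(6, 17/2)|²=17]]
   so C = (7, 25/2)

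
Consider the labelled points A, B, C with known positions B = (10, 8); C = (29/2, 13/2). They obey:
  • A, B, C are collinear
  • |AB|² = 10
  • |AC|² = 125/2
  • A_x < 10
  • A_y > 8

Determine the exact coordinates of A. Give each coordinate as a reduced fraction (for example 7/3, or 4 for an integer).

A = (7, 9)

1. A_x = 7  [[A, B, C are collinear ⇒ 3/2x+9/2y-51=0] ∩ [|A−(10, 8)|²=10]]
2. A_y = 9  [[A, B, C are collinear ⇒ 3/2x+9/2y-51=0] ∩ [|A−(10, 8)|²=10]]
   so A = (7, 9)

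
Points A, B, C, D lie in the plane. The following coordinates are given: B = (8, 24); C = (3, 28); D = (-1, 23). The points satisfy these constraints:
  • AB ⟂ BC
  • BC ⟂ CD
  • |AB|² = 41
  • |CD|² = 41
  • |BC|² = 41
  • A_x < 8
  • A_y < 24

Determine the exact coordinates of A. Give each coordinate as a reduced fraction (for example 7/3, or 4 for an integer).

1. A_x = 4  [[AB ⟂ BC ⇒ 5x-4y+56=0] ∩ [|A−(8, 24)|²=41]]
2. A_y = 19  [[AB ⟂ BC ⇒ 5x-4y+56=0] ∩ [|A−(8, 24)|²=41]]
   so A = (4, 19)

A = (4, 19)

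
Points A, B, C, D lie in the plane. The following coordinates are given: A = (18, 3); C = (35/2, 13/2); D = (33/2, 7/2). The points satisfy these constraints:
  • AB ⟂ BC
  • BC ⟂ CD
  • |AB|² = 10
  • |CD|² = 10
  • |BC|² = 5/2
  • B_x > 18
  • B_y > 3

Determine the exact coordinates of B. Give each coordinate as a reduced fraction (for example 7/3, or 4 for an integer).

1. B_x = 19  [[BC ⟂ CD ⇒ 1x+3y-37=0] ∩ [|B−(18, 3)|²=10]]
2. B_y = 6  [[BC ⟂ CD ⇒ 1x+3y-37=0] ∩ [|B−(18, 3)|²=10]]
   so B = (19, 6)

B = (19, 6)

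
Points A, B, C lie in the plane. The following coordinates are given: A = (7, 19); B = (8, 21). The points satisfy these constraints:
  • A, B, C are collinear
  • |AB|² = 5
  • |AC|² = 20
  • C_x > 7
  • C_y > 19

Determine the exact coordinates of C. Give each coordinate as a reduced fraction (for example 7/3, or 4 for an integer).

1. C_x = 9  [[A, B, C are collinear ⇒ -2x+1y-5=0] ∩ [|C−(7, 19)|²=20]]
2. C_y = 23  [[A, B, C are collinear ⇒ -2x+1y-5=0] ∩ [|C−(7, 19)|²=20]]
   so C = (9, 23)

C = (9, 23)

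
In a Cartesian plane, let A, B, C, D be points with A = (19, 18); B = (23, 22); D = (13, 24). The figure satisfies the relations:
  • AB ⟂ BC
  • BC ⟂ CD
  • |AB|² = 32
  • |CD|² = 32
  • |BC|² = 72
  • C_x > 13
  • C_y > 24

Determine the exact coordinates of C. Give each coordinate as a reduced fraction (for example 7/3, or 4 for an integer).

1. C_x = 17  [[AB ⟂ BC ⇒ 4x+4y-180=0] ∩ [|C−(13, 24)|²=32]]
2. C_y = 28  [[AB ⟂ BC ⇒ 4x+4y-180=0] ∩ [|C−(13, 24)|²=32]]
   so C = (17, 28)

C = (17, 28)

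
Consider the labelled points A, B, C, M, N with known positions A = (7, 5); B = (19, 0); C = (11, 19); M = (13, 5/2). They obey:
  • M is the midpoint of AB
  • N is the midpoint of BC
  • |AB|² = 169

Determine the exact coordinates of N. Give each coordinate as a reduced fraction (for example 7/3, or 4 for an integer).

1. N_x = 15  [2·N = B+C = (19, 0)+(11, 19)]
2. N_y = 19/2  [2·N = B+C = (19, 0)+(11, 19)]
   so N = (15, 19/2)

N = (15, 19/2)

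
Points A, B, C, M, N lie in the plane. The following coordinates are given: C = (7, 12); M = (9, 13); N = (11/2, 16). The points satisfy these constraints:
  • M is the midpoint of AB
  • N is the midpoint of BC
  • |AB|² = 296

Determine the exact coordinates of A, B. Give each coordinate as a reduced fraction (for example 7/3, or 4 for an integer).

A = (14, 6)
B = (4, 20)

1. B_x = 4  [B = 2·N−C = 2·(11/2, 16)−(7, 12)]
2. B_y = 20  [B = 2·N−C = 2·(11/2, 16)−(7, 12)]
   so B = (4, 20)
3. A_x = 14  [A = 2·M−B = 2·(9, 13)−(4, 20)]
4. A_y = 6  [A = 2·M−B = 2·(9, 13)−(4, 20)]
   so A = (14, 6)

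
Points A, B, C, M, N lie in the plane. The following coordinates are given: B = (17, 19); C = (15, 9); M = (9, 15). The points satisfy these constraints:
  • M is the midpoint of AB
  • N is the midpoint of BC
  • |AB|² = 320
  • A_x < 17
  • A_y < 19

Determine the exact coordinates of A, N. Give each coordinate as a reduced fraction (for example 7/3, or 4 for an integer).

1. A_x = 1  [A = 2·M−B = 2·(9, 15)−(17, 19)]
2. A_y = 11  [A = 2·M−B = 2·(9, 15)−(17, 19)]
   so A = (1, 11)
3. N_x = 16  [2·N = B+C = (17, 19)+(15, 9)]
4. N_y = 14  [2·N = B+C = (17, 19)+(15, 9)]
   so N = (16, 14)

A = (1, 11)
N = (16, 14)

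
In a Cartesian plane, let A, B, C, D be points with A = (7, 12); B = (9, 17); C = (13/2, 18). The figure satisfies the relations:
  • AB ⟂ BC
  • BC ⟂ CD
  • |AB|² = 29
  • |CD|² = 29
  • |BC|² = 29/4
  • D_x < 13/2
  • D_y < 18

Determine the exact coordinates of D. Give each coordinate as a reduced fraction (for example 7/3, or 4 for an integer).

1. D_x = 9/2  [[BC ⟂ CD ⇒ -5/2x+1y-7/4=0] ∩ [|D−(13/2, 18)|²=29]]
2. D_y = 13  [[BC ⟂ CD ⇒ -5/2x+1y-7/4=0] ∩ [|D−(13/2, 18)|²=29]]
   so D = (9/2, 13)

D = (9/2, 13)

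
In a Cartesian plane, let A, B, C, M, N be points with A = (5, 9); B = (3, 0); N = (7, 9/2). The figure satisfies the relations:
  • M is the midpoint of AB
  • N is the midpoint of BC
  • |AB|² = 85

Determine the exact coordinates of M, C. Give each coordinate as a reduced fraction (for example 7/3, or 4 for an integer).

1. M_x = 4  [2·M = A+B = (5, 9)+(3, 0)]
2. M_y = 9/2  [2·M = A+B = (5, 9)+(3, 0)]
   so M = (4, 9/2)
3. C_x = 11  [C = 2·N−B = 2·(7, 9/2)−(3, 0)]
4. C_y = 9  [C = 2·N−B = 2·(7, 9/2)−(3, 0)]
   so C = (11, 9)

M = (4, 9/2)
C = (11, 9)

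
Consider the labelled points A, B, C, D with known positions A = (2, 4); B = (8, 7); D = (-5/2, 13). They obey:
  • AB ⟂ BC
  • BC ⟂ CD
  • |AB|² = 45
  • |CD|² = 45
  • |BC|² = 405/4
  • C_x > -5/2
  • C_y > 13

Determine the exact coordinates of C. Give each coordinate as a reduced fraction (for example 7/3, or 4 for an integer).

C = (7/2, 16)

1. C_x = 7/2  [[AB ⟂ BC ⇒ 6x+3y-69=0] ∩ [|C−(-5/2, 13)|²=45]]
2. C_y = 16  [[AB ⟂ BC ⇒ 6x+3y-69=0] ∩ [|C−(-5/2, 13)|²=45]]
   so C = (7/2, 16)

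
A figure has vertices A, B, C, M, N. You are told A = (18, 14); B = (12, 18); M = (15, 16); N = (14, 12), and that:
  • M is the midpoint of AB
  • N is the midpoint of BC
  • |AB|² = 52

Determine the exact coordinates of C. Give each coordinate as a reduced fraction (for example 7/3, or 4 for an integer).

C = (16, 6)

1. C_x = 16  [C = 2·N−B = 2·(14, 12)−(12, 18)]
2. C_y = 6  [C = 2·N−B = 2·(14, 12)−(12, 18)]
   so C = (16, 6)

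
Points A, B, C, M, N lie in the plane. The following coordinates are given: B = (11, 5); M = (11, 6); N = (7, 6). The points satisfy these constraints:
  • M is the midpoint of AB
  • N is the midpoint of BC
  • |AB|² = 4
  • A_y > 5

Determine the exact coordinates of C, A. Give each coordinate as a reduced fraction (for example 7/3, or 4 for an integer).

C = (3, 7)
A = (11, 7)

1. A_x = 11  [A = 2·M−B = 2·(11, 6)−(11, 5)]
2. A_y = 7  [A = 2·M−B = 2·(11, 6)−(11, 5)]
   so A = (11, 7)
3. C_x = 3  [C = 2·N−B = 2·(7, 6)−(11, 5)]
4. C_y = 7  [C = 2·N−B = 2·(7, 6)−(11, 5)]
   so C = (3, 7)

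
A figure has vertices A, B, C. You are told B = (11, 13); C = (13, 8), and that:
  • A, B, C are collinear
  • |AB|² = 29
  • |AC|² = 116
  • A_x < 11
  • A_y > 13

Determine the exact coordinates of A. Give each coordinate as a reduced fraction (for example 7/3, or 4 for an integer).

1. A_x = 9  [[A, B, C are collinear ⇒ 5x+2y-81=0] ∩ [|A−(11, 13)|²=29]]
2. A_y = 18  [[A, B, C are collinear ⇒ 5x+2y-81=0] ∩ [|A−(11, 13)|²=29]]
   so A = (9, 18)

A = (9, 18)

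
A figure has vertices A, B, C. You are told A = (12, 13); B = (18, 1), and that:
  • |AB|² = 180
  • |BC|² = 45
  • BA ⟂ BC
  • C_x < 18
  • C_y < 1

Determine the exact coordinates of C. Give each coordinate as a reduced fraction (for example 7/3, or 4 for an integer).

1. C_x = 12  [[BA ⟂ BC ⇒ -6x+12y+96=0] ∩ [|C−(18, 1)|²=45]]
2. C_y = -2  [[BA ⟂ BC ⇒ -6x+12y+96=0] ∩ [|C−(18, 1)|²=45]]
   so C = (12, -2)

C = (12, -2)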